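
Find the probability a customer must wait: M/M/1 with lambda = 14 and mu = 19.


P(wait) = rho = lambda/mu = 14/19 = 0.7368

0.7368


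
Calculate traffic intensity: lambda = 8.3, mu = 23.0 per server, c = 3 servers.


rho = lambda / (c * mu) = 8.3 / (3 * 23.0) = 0.1203

0.1203


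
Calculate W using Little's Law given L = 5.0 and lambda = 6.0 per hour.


W = L / lambda = 5.0 / 6.0 = 0.8333 hours

0.8333 hours


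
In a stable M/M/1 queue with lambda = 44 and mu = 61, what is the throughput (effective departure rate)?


For a stable queue (lambda < mu), throughput = lambda = 44 per hour

44 per hour


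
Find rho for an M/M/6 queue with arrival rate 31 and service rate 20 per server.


rho = lambda/(c*mu) = 31/(6*20) = 0.2583

0.2583


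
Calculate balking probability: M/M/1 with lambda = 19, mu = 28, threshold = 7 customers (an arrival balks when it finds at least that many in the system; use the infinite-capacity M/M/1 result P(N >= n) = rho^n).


P(N >= 7) = rho^7 = (19/28)^7 = 0.0662

0.0662


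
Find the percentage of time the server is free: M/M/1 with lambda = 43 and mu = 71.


Idle fraction = (1 - rho) * 100 = (1 - 43/71) * 100 = 39.4%

39.4%


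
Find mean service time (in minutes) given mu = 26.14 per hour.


Mean service time = 60/mu = 60/26.14 = 2.3 minutes

2.3 minutes


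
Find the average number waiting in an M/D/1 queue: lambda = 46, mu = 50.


M/D/1: Lq = rho^2 / (2*(1-rho)) where rho = 46/50; Lq = 5.29

5.29


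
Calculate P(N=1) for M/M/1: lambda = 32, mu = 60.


rho = 32/60; P(n) = (1-rho)*rho^n = (1-32/60)*(32/60)^1 = 0.2489

0.2489


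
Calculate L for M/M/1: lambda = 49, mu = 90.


rho = 49/90; L = rho/(1-rho) = 1.2

1.2


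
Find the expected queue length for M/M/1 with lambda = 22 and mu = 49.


rho = 22/49; Lq = rho^2/(1-rho) = 0.37

0.37


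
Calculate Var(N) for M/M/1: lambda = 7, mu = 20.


rho = 7/20; Var(N) = rho/(1-rho)^2 = 0.83

0.83


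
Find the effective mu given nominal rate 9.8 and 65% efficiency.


Effective rate = mu * efficiency = 9.8 * 0.65 = 6.37 per hour

6.37 per hour


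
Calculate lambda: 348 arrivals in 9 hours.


lambda = total arrivals / time = 348 / 9 = 38.67 per hour

38.67 per hour


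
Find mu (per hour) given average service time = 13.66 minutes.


mu = 60 / avg_service_time = 60 / 13.66 = 4.39 per hour

4.39 per hour


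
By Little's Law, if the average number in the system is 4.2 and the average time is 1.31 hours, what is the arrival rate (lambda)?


lambda = L / W = 4.2 / 1.31 = 3.21 per hour

3.21 per hour


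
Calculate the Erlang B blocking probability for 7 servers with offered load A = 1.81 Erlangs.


B(N,A) = (A^N/N!) / sum(A^k/k!, k=0..N) with N=7, A=1.81 = 0.0021

0.0021


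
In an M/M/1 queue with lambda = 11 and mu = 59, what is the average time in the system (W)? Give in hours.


W = 1/(mu - lambda) = 1/(59 - 11) = 0.0208 hours

0.0208 hours


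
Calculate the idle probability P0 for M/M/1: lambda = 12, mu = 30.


P0 = 1 - rho = 1 - 12/30 = 0.6

0.6


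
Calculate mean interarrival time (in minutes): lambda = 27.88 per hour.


Mean interarrival time = 60/lambda = 60/27.88 = 2.15 minutes

2.15 minutes


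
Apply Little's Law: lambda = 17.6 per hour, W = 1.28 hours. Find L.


L = lambda * W = 17.6 * 1.28 = 22.53

22.53


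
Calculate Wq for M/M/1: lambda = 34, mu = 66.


rho = 34/66; Wq = rho/(mu - lambda) = 0.0161 hours

0.0161 hours


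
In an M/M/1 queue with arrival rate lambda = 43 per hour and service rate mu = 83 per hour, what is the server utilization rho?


rho = lambda/mu = 43/83 = 0.5181

0.5181


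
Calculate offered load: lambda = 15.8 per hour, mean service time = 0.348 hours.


Offered load a = lambda * E[S] = 15.8 * 0.348 = 5.5 Erlangs

5.5 Erlangs


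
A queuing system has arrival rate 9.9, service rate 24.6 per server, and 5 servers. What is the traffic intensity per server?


rho = lambda / (c * mu) = 9.9 / (5 * 24.6) = 0.0805

0.0805


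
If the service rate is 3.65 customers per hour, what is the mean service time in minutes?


Mean service time = 60/mu = 60/3.65 = 16.44 minutes

16.44 minutes


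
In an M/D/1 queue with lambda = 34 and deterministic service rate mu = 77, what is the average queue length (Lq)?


M/D/1: Lq = rho^2 / (2*(1-rho)) where rho = 34/77; Lq = 0.17

0.17


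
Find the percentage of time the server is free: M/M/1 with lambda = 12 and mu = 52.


Idle fraction = (1 - rho) * 100 = (1 - 12/52) * 100 = 76.9%

76.9%


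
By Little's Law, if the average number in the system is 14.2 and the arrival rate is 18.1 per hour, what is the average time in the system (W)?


W = L / lambda = 14.2 / 18.1 = 0.7845 hours

0.7845 hours


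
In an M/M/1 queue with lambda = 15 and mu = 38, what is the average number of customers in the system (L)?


rho = 15/38; L = rho/(1-rho) = 0.65

0.65


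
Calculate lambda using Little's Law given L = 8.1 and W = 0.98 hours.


lambda = L / W = 8.1 / 0.98 = 8.27 per hour

8.27 per hour


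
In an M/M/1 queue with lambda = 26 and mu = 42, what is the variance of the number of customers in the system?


rho = 26/42; Var(N) = rho/(1-rho)^2 = 4.27

4.27


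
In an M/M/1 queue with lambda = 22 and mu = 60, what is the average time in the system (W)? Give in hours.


W = 1/(mu - lambda) = 1/(60 - 22) = 0.0263 hours

0.0263 hours


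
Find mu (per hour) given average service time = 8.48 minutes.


mu = 60 / avg_service_time = 60 / 8.48 = 7.08 per hour

7.08 per hour


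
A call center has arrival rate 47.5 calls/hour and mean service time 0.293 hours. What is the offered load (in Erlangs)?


Offered load a = lambda * E[S] = 47.5 * 0.293 = 13.92 Erlangs

13.92 Erlangs


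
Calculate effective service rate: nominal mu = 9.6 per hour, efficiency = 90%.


Effective rate = mu * efficiency = 9.6 * 0.9 = 8.64 per hour

8.64 per hour


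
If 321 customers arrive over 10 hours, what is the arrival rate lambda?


lambda = total arrivals / time = 321 / 10 = 32.1 per hour

32.1 per hour


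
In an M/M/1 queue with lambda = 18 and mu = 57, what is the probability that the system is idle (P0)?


P0 = 1 - rho = 1 - 18/57 = 0.6842

0.6842


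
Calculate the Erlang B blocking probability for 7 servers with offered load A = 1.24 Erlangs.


B(N,A) = (A^N/N!) / sum(A^k/k!, k=0..N) with N=7, A=1.24 = 0.0003

0.0003


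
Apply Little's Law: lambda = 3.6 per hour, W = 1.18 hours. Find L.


L = lambda * W = 3.6 * 1.18 = 4.25

4.25


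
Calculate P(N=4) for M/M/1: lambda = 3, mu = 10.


rho = 3/10; P(n) = (1-rho)*rho^n = (1-3/10)*(3/10)^4 = 0.0057

0.0057


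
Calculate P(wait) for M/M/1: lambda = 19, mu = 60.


P(wait) = rho = lambda/mu = 19/60 = 0.3167

0.3167


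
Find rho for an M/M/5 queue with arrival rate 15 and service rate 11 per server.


rho = lambda/(c*mu) = 15/(5*11) = 0.2727

0.2727


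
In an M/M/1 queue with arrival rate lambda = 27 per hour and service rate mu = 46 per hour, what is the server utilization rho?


rho = lambda/mu = 27/46 = 0.587

0.587


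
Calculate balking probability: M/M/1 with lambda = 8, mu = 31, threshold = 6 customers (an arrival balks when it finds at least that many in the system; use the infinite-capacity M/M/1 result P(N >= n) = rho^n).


P(N >= 6) = rho^6 = (8/31)^6 = 0.0003

0.0003


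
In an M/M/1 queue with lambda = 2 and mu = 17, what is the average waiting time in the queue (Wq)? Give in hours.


rho = 2/17; Wq = rho/(mu - lambda) = 0.0078 hours

0.0078 hours


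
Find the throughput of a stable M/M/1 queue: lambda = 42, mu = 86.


For a stable queue (lambda < mu), throughput = lambda = 42 per hour

42 per hour


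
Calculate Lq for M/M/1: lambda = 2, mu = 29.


rho = 2/29; Lq = rho^2/(1-rho) = 0.01

0.01


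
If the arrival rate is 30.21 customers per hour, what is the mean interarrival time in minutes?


Mean interarrival time = 60/lambda = 60/30.21 = 1.99 minutes

1.99 minutes


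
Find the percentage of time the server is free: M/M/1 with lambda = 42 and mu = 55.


Idle fraction = (1 - rho) * 100 = (1 - 42/55) * 100 = 23.6%

23.6%


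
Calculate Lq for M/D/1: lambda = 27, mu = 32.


M/D/1: Lq = rho^2 / (2*(1-rho)) where rho = 27/32; Lq = 2.28

2.28


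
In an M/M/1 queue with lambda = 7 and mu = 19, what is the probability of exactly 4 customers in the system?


rho = 7/19; P(n) = (1-rho)*rho^n = (1-7/19)*(7/19)^4 = 0.0116

0.0116


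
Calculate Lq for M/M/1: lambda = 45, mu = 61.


rho = 45/61; Lq = rho^2/(1-rho) = 2.07

2.07


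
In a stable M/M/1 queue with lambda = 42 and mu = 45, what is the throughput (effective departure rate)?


For a stable queue (lambda < mu), throughput = lambda = 42 per hour

42 per hour


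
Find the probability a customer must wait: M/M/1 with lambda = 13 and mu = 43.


P(wait) = rho = lambda/mu = 13/43 = 0.3023

0.3023


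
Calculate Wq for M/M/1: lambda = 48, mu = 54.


rho = 48/54; Wq = rho/(mu - lambda) = 0.1481 hours

0.1481 hours


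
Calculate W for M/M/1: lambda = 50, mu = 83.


W = 1/(mu - lambda) = 1/(83 - 50) = 0.0303 hours

0.0303 hours


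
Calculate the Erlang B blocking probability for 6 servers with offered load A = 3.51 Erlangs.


B(N,A) = (A^N/N!) / sum(A^k/k!, k=0..N) with N=6, A=3.51 = 0.0831

0.0831


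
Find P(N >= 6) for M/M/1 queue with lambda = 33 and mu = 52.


P(N >= 6) = rho^6 = (33/52)^6 = 0.0653

0.0653


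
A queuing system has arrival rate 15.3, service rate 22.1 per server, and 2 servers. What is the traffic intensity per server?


rho = lambda / (c * mu) = 15.3 / (2 * 22.1) = 0.3462

0.3462


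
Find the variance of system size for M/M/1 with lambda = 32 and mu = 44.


rho = 32/44; Var(N) = rho/(1-rho)^2 = 9.78

9.78


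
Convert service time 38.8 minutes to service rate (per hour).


mu = 60 / avg_service_time = 60 / 38.8 = 1.55 per hour

1.55 per hour


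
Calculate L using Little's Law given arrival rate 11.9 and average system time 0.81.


L = lambda * W = 11.9 * 0.81 = 9.64

9.64


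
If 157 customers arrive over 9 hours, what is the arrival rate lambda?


lambda = total arrivals / time = 157 / 9 = 17.44 per hour

17.44 per hour


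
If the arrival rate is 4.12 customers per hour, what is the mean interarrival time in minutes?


Mean interarrival time = 60/lambda = 60/4.12 = 14.56 minutes

14.56 minutes


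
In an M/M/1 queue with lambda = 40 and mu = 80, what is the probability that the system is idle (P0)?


P0 = 1 - rho = 1 - 40/80 = 0.5

0.5


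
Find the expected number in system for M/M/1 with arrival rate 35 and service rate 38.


rho = 35/38; L = rho/(1-rho) = 11.67

11.67


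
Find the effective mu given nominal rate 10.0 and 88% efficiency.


Effective rate = mu * efficiency = 10.0 * 0.88 = 8.8 per hour

8.8 per hour


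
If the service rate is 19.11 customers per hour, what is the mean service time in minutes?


Mean service time = 60/mu = 60/19.11 = 3.14 minutes

3.14 minutes


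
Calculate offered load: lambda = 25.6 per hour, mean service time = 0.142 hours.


Offered load a = lambda * E[S] = 25.6 * 0.142 = 3.64 Erlangs

3.64 Erlangs


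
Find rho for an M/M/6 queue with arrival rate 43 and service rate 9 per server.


rho = lambda/(c*mu) = 43/(6*9) = 0.7963

0.7963


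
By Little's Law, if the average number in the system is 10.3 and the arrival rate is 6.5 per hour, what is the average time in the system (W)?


W = L / lambda = 10.3 / 6.5 = 1.5846 hours

1.5846 hours


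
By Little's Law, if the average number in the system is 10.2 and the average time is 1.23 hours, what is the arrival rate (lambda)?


lambda = L / W = 10.2 / 1.23 = 8.29 per hour

8.29 per hour


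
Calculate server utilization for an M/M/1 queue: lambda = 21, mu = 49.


rho = lambda/mu = 21/49 = 0.4286

0.4286


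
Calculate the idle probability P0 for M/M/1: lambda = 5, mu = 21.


P0 = 1 - rho = 1 - 5/21 = 0.7619

0.7619


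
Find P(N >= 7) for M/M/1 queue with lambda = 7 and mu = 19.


P(N >= 7) = rho^7 = (7/19)^7 = 0.0009

0.0009


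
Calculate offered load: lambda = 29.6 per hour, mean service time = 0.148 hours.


Offered load a = lambda * E[S] = 29.6 * 0.148 = 4.38 Erlangs

4.38 Erlangs


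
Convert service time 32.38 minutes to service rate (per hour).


mu = 60 / avg_service_time = 60 / 32.38 = 1.85 per hour

1.85 per hour


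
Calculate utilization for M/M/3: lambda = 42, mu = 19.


rho = lambda/(c*mu) = 42/(3*19) = 0.7368

0.7368


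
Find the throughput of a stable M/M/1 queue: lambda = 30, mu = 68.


For a stable queue (lambda < mu), throughput = lambda = 30 per hour

30 per hour


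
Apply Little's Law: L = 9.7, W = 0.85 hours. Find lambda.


lambda = L / W = 9.7 / 0.85 = 11.41 per hour

11.41 per hour


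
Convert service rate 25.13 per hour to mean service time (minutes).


Mean service time = 60/mu = 60/25.13 = 2.39 minutes

2.39 minutes


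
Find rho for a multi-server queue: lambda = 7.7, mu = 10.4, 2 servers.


rho = lambda / (c * mu) = 7.7 / (2 * 10.4) = 0.3702

0.3702


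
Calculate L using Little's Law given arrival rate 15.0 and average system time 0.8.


L = lambda * W = 15.0 * 0.8 = 12.0

12.0


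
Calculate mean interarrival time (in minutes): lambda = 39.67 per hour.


Mean interarrival time = 60/lambda = 60/39.67 = 1.51 minutes

1.51 minutes


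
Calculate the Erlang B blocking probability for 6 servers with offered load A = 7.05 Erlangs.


B(N,A) = (A^N/N!) / sum(A^k/k!, k=0..N) with N=6, A=7.05 = 0.3344

0.3344


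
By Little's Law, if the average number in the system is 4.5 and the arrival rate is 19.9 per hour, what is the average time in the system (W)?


W = L / lambda = 4.5 / 19.9 = 0.2261 hours

0.2261 hours


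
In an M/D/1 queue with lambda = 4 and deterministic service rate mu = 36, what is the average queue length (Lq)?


M/D/1: Lq = rho^2 / (2*(1-rho)) where rho = 4/36; Lq = 0.01

0.01


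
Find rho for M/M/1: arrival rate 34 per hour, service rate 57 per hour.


rho = lambda/mu = 34/57 = 0.5965

0.5965


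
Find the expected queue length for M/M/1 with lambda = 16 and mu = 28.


rho = 16/28; Lq = rho^2/(1-rho) = 0.76

0.76


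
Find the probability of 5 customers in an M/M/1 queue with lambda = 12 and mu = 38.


rho = 12/38; P(n) = (1-rho)*rho^n = (1-12/38)*(12/38)^5 = 0.0021

0.0021


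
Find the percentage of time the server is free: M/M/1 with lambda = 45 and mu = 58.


Idle fraction = (1 - rho) * 100 = (1 - 45/58) * 100 = 22.4%

22.4%


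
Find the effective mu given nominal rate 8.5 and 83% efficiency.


Effective rate = mu * efficiency = 8.5 * 0.83 = 7.06 per hour

7.06 per hour


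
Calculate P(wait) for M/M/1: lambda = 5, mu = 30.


P(wait) = rho = lambda/mu = 5/30 = 0.1667

0.1667


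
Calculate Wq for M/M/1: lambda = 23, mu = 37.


rho = 23/37; Wq = rho/(mu - lambda) = 0.0444 hours

0.0444 hours


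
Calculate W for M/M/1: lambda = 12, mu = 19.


W = 1/(mu - lambda) = 1/(19 - 12) = 0.1429 hours

0.1429 hours


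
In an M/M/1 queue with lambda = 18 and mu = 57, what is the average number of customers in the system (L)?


rho = 18/57; L = rho/(1-rho) = 0.46

0.46


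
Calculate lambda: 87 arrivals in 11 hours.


lambda = total arrivals / time = 87 / 11 = 7.91 per hour

7.91 per hour


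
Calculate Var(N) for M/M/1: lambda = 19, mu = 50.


rho = 19/50; Var(N) = rho/(1-rho)^2 = 0.99

0.99


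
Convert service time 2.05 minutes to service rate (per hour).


mu = 60 / avg_service_time = 60 / 2.05 = 29.27 per hour

29.27 per hour


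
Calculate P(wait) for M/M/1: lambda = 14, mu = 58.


P(wait) = rho = lambda/mu = 14/58 = 0.2414

0.2414


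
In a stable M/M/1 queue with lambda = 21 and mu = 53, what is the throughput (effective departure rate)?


For a stable queue (lambda < mu), throughput = lambda = 21 per hour

21 per hour


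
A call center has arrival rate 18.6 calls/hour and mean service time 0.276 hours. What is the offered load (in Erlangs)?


Offered load a = lambda * E[S] = 18.6 * 0.276 = 5.13 Erlangs

5.13 Erlangs


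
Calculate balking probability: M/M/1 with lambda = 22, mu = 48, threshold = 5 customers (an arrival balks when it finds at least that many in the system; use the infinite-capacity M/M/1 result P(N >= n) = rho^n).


P(N >= 5) = rho^5 = (22/48)^5 = 0.0202

0.0202


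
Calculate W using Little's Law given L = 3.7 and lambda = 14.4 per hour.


W = L / lambda = 3.7 / 14.4 = 0.2569 hours

0.2569 hours


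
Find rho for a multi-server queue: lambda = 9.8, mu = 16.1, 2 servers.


rho = lambda / (c * mu) = 9.8 / (2 * 16.1) = 0.3043

0.3043


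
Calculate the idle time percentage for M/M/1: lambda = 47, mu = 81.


Idle fraction = (1 - rho) * 100 = (1 - 47/81) * 100 = 42.0%

42.0%


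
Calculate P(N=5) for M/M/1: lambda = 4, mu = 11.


rho = 4/11; P(n) = (1-rho)*rho^n = (1-4/11)*(4/11)^5 = 0.004

0.004


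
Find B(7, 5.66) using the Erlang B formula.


B(N,A) = (A^N/N!) / sum(A^k/k!, k=0..N) with N=7, A=5.66 = 0.1629

0.1629


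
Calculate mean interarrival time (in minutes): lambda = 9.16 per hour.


Mean interarrival time = 60/lambda = 60/9.16 = 6.55 minutes

6.55 minutes


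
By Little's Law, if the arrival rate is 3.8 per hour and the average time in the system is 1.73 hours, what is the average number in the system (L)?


L = lambda * W = 3.8 * 1.73 = 6.57

6.57


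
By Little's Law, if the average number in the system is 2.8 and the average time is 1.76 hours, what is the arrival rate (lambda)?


lambda = L / W = 2.8 / 1.76 = 1.59 per hour

1.59 per hour


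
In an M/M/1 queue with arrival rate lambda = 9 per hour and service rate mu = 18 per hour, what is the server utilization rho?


rho = lambda/mu = 9/18 = 0.5

0.5


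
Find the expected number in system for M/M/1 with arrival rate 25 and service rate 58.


rho = 25/58; L = rho/(1-rho) = 0.76

0.76


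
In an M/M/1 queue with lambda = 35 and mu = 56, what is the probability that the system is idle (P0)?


P0 = 1 - rho = 1 - 35/56 = 0.375

0.375


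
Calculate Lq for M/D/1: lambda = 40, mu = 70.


M/D/1: Lq = rho^2 / (2*(1-rho)) where rho = 40/70; Lq = 0.38

0.38


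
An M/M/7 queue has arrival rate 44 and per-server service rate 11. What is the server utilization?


rho = lambda/(c*mu) = 44/(7*11) = 0.5714

0.5714


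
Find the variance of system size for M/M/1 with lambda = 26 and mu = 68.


rho = 26/68; Var(N) = rho/(1-rho)^2 = 1.0

1.0


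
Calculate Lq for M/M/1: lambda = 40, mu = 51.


rho = 40/51; Lq = rho^2/(1-rho) = 2.85

2.85


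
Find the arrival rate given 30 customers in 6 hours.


lambda = total arrivals / time = 30 / 6 = 5.0 per hour

5.0 per hour


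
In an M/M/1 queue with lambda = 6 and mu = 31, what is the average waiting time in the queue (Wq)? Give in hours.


rho = 6/31; Wq = rho/(mu - lambda) = 0.0077 hours

0.0077 hours


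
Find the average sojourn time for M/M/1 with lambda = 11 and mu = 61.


W = 1/(mu - lambda) = 1/(61 - 11) = 0.02 hours

0.02 hours


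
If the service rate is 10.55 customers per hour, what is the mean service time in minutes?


Mean service time = 60/mu = 60/10.55 = 5.69 minutes

5.69 minutes


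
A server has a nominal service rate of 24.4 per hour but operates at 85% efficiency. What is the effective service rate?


Effective rate = mu * efficiency = 24.4 * 0.85 = 20.74 per hour

20.74 per hour


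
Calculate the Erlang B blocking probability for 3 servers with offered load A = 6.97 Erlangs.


B(N,A) = (A^N/N!) / sum(A^k/k!, k=0..N) with N=3, A=6.97 = 0.6363

0.6363


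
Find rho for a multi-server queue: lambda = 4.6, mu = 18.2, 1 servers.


rho = lambda / (c * mu) = 4.6 / (1 * 18.2) = 0.2527

0.2527


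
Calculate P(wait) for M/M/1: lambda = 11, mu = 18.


P(wait) = rho = lambda/mu = 11/18 = 0.6111

0.6111


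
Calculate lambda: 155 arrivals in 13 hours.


lambda = total arrivals / time = 155 / 13 = 11.92 per hour

11.92 per hour


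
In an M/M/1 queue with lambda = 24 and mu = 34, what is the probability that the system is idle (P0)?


P0 = 1 - rho = 1 - 24/34 = 0.2941

0.2941


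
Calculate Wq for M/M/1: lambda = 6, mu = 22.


rho = 6/22; Wq = rho/(mu - lambda) = 0.017 hours

0.017 hours


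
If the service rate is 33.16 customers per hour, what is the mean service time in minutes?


Mean service time = 60/mu = 60/33.16 = 1.81 minutes

1.81 minutes


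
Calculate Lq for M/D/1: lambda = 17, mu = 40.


M/D/1: Lq = rho^2 / (2*(1-rho)) where rho = 17/40; Lq = 0.16

0.16


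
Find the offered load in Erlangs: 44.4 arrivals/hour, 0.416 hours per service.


Offered load a = lambda * E[S] = 44.4 * 0.416 = 18.47 Erlangs

18.47 Erlangs


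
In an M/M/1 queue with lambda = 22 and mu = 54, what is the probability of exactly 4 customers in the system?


rho = 22/54; P(n) = (1-rho)*rho^n = (1-22/54)*(22/54)^4 = 0.0163

0.0163


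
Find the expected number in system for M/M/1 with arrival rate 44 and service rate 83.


rho = 44/83; L = rho/(1-rho) = 1.13

1.13


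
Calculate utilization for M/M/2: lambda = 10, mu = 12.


rho = lambda/(c*mu) = 10/(2*12) = 0.4167

0.4167


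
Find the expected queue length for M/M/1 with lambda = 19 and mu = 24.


rho = 19/24; Lq = rho^2/(1-rho) = 3.01

3.01


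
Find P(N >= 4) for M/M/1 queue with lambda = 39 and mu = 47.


P(N >= 4) = rho^4 = (39/47)^4 = 0.4741

0.4741


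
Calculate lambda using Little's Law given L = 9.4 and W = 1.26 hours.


lambda = L / W = 9.4 / 1.26 = 7.46 per hour

7.46 per hour


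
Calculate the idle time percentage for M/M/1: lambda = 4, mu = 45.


Idle fraction = (1 - rho) * 100 = (1 - 4/45) * 100 = 91.1%

91.1%


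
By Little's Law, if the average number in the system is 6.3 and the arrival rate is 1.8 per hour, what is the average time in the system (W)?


W = L / lambda = 6.3 / 1.8 = 3.5 hours

3.5 hours


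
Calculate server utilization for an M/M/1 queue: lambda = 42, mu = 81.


rho = lambda/mu = 42/81 = 0.5185

0.5185


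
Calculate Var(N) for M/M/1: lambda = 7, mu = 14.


rho = 7/14; Var(N) = rho/(1-rho)^2 = 2.0

2.0


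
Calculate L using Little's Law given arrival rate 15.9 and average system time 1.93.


L = lambda * W = 15.9 * 1.93 = 30.69

30.69


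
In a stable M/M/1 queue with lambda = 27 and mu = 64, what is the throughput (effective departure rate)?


For a stable queue (lambda < mu), throughput = lambda = 27 per hour

27 per hour


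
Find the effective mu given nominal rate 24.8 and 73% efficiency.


Effective rate = mu * efficiency = 24.8 * 0.73 = 18.1 per hour

18.1 per hour


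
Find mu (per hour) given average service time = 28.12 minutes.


mu = 60 / avg_service_time = 60 / 28.12 = 2.13 per hour

2.13 per hour


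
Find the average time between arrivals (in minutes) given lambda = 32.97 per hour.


Mean interarrival time = 60/lambda = 60/32.97 = 1.82 minutes

1.82 minutes


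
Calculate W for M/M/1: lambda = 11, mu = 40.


W = 1/(mu - lambda) = 1/(40 - 11) = 0.0345 hours

0.0345 hours


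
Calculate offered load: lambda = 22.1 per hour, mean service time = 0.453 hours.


Offered load a = lambda * E[S] = 22.1 * 0.453 = 10.01 Erlangs

10.01 Erlangs


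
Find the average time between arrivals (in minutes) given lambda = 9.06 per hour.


Mean interarrival time = 60/lambda = 60/9.06 = 6.62 minutes

6.62 minutes


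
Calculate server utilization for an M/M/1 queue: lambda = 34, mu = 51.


rho = lambda/mu = 34/51 = 0.6667

0.6667


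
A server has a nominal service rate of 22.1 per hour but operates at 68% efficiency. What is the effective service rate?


Effective rate = mu * efficiency = 22.1 * 0.68 = 15.03 per hour

15.03 per hour


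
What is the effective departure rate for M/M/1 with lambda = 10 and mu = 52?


For a stable queue (lambda < mu), throughput = lambda = 10 per hour

10 per hour


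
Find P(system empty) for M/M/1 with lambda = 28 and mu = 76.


P0 = 1 - rho = 1 - 28/76 = 0.6316

0.6316


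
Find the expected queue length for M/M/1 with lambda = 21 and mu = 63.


rho = 21/63; Lq = rho^2/(1-rho) = 0.17

0.17


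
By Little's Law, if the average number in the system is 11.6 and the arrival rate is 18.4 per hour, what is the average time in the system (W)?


W = L / lambda = 11.6 / 18.4 = 0.6304 hours

0.6304 hours


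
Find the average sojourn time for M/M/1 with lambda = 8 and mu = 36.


W = 1/(mu - lambda) = 1/(36 - 8) = 0.0357 hours

0.0357 hours


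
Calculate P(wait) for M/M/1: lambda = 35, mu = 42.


P(wait) = rho = lambda/mu = 35/42 = 0.8333

0.8333


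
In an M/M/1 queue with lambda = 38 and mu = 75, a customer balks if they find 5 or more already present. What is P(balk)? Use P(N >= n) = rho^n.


P(N >= 5) = rho^5 = (38/75)^5 = 0.0334

0.0334


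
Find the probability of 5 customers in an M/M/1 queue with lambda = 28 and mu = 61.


rho = 28/61; P(n) = (1-rho)*rho^n = (1-28/61)*(28/61)^5 = 0.011

0.011


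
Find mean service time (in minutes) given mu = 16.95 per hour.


Mean service time = 60/mu = 60/16.95 = 3.54 minutes

3.54 minutes


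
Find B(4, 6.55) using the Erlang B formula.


B(N,A) = (A^N/N!) / sum(A^k/k!, k=0..N) with N=4, A=6.55 = 0.5028

0.5028


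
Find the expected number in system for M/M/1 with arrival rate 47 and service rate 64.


rho = 47/64; L = rho/(1-rho) = 2.76

2.76


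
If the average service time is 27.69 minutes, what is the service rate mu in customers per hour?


mu = 60 / avg_service_time = 60 / 27.69 = 2.17 per hour

2.17 per hour


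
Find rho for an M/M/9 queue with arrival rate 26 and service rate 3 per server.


rho = lambda/(c*mu) = 26/(9*3) = 0.963

0.963


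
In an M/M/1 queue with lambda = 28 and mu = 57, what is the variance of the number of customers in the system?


rho = 28/57; Var(N) = rho/(1-rho)^2 = 1.9

1.9


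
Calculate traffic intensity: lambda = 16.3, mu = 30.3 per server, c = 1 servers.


rho = lambda / (c * mu) = 16.3 / (1 * 30.3) = 0.538

0.538


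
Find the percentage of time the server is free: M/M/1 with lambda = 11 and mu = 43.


Idle fraction = (1 - rho) * 100 = (1 - 11/43) * 100 = 74.4%

74.4%


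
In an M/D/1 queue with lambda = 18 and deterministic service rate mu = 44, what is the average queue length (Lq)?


M/D/1: Lq = rho^2 / (2*(1-rho)) where rho = 18/44; Lq = 0.14

0.14


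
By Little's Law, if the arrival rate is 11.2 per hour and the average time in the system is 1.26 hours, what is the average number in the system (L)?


L = lambda * W = 11.2 * 1.26 = 14.11

14.11


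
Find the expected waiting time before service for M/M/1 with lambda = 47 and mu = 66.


rho = 47/66; Wq = rho/(mu - lambda) = 0.0375 hours

0.0375 hours


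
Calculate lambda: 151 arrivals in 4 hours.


lambda = total arrivals / time = 151 / 4 = 37.75 per hour

37.75 per hour


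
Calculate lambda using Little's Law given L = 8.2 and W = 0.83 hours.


lambda = L / W = 8.2 / 0.83 = 9.88 per hour

9.88 per hour


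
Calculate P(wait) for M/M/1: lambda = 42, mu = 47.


P(wait) = rho = lambda/mu = 42/47 = 0.8936

0.8936


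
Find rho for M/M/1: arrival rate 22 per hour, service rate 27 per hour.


rho = lambda/mu = 22/27 = 0.8148

0.8148


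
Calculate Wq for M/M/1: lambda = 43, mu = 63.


rho = 43/63; Wq = rho/(mu - lambda) = 0.0341 hours

0.0341 hours


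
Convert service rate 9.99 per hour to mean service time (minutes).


Mean service time = 60/mu = 60/9.99 = 6.01 minutes

6.01 minutes


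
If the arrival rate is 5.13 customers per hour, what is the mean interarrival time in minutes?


Mean interarrival time = 60/lambda = 60/5.13 = 11.7 minutes

11.7 minutes


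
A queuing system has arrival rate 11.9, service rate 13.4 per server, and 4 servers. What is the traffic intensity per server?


rho = lambda / (c * mu) = 11.9 / (4 * 13.4) = 0.222

0.222


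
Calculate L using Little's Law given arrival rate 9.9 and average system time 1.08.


L = lambda * W = 9.9 * 1.08 = 10.69

10.69


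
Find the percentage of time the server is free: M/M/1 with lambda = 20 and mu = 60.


Idle fraction = (1 - rho) * 100 = (1 - 20/60) * 100 = 66.7%

66.7%


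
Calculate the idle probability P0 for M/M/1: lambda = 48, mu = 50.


P0 = 1 - rho = 1 - 48/50 = 0.04

0.04


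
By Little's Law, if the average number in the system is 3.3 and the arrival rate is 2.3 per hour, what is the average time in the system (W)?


W = L / lambda = 3.3 / 2.3 = 1.4348 hours

1.4348 hours


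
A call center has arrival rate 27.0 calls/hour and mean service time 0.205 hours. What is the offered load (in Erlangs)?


Offered load a = lambda * E[S] = 27.0 * 0.205 = 5.54 Erlangs

5.54 Erlangs


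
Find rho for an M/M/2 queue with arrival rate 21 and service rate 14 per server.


rho = lambda/(c*mu) = 21/(2*14) = 0.75

0.75


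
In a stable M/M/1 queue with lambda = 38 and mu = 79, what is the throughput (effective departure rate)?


For a stable queue (lambda < mu), throughput = lambda = 38 per hour

38 per hour


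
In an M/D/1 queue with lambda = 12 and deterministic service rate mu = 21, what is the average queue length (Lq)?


M/D/1: Lq = rho^2 / (2*(1-rho)) where rho = 12/21; Lq = 0.38

0.38


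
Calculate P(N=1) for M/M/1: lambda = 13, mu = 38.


rho = 13/38; P(n) = (1-rho)*rho^n = (1-13/38)*(13/38)^1 = 0.2251

0.2251


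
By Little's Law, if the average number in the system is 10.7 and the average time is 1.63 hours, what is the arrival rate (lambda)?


lambda = L / W = 10.7 / 1.63 = 6.56 per hour

6.56 per hour


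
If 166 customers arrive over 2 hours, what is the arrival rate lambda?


lambda = total arrivals / time = 166 / 2 = 83.0 per hour

83.0 per hour


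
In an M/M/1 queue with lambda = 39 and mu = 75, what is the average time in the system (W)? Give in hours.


W = 1/(mu - lambda) = 1/(75 - 39) = 0.0278 hours

0.0278 hours


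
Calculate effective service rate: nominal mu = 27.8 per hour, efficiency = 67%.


Effective rate = mu * efficiency = 27.8 * 0.67 = 18.63 per hour

18.63 per hour


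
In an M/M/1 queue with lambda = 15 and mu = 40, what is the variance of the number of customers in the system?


rho = 15/40; Var(N) = rho/(1-rho)^2 = 0.96

0.96


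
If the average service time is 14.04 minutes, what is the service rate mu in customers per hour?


mu = 60 / avg_service_time = 60 / 14.04 = 4.27 per hour

4.27 per hour


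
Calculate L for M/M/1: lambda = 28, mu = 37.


rho = 28/37; L = rho/(1-rho) = 3.11

3.11


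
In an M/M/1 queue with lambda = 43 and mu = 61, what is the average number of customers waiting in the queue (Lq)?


rho = 43/61; Lq = rho^2/(1-rho) = 1.68

1.68


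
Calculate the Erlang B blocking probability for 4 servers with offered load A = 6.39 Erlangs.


B(N,A) = (A^N/N!) / sum(A^k/k!, k=0..N) with N=4, A=6.39 = 0.4935

0.4935


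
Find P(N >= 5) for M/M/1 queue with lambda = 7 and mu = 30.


P(N >= 5) = rho^5 = (7/30)^5 = 0.0007

0.0007


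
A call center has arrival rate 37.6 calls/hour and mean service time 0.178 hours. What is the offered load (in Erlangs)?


Offered load a = lambda * E[S] = 37.6 * 0.178 = 6.69 Erlangs

6.69 Erlangs


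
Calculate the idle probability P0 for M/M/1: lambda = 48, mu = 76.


P0 = 1 - rho = 1 - 48/76 = 0.3684

0.3684


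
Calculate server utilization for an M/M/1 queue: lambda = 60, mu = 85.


rho = lambda/mu = 60/85 = 0.7059

0.7059


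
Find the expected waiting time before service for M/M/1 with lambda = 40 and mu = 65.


rho = 40/65; Wq = rho/(mu - lambda) = 0.0246 hours

0.0246 hours


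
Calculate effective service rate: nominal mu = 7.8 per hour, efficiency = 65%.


Effective rate = mu * efficiency = 7.8 * 0.65 = 5.07 per hour

5.07 per hour


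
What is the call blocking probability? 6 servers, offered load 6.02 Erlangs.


B(N,A) = (A^N/N!) / sum(A^k/k!, k=0..N) with N=6, A=6.02 = 0.2663

0.2663


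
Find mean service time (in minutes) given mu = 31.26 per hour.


Mean service time = 60/mu = 60/31.26 = 1.92 minutes

1.92 minutes


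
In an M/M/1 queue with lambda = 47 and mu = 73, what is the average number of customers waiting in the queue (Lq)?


rho = 47/73; Lq = rho^2/(1-rho) = 1.16

1.16


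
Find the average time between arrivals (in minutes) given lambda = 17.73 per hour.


Mean interarrival time = 60/lambda = 60/17.73 = 3.38 minutes

3.38 minutes


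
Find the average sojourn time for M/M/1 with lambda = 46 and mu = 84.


W = 1/(mu - lambda) = 1/(84 - 46) = 0.0263 hours

0.0263 hours


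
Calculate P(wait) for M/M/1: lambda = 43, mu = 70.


P(wait) = rho = lambda/mu = 43/70 = 0.6143

0.6143


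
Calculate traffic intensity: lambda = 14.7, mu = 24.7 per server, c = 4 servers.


rho = lambda / (c * mu) = 14.7 / (4 * 24.7) = 0.1488

0.1488


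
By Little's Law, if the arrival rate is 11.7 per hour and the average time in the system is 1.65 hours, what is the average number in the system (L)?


L = lambda * W = 11.7 * 1.65 = 19.31

19.31


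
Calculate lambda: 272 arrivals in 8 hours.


lambda = total arrivals / time = 272 / 8 = 34.0 per hour

34.0 per hour


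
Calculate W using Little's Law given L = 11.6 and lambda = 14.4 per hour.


W = L / lambda = 11.6 / 14.4 = 0.8056 hours

0.8056 hours


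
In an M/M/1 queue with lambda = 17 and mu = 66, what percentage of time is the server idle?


Idle fraction = (1 - rho) * 100 = (1 - 17/66) * 100 = 74.2%

74.2%


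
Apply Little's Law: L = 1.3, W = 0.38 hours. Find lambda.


lambda = L / W = 1.3 / 0.38 = 3.42 per hour

3.42 per hour


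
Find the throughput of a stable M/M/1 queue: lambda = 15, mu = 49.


For a stable queue (lambda < mu), throughput = lambda = 15 per hour

15 per hour


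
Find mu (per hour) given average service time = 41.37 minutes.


mu = 60 / avg_service_time = 60 / 41.37 = 1.45 per hour

1.45 per hour


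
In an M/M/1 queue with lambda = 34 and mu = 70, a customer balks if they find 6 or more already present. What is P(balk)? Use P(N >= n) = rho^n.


P(N >= 6) = rho^6 = (34/70)^6 = 0.0131

0.0131


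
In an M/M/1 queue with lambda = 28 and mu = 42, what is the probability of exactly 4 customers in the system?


rho = 28/42; P(n) = (1-rho)*rho^n = (1-28/42)*(28/42)^4 = 0.0658

0.0658


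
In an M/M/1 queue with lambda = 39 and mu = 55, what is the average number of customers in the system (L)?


rho = 39/55; L = rho/(1-rho) = 2.44

2.44


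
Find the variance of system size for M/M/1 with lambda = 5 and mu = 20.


rho = 5/20; Var(N) = rho/(1-rho)^2 = 0.44

0.44


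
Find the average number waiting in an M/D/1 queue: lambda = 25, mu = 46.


M/D/1: Lq = rho^2 / (2*(1-rho)) where rho = 25/46; Lq = 0.32

0.32


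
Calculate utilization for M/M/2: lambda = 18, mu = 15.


rho = lambda/(c*mu) = 18/(2*15) = 0.6

0.6


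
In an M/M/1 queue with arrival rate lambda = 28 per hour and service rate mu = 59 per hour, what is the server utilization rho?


rho = lambda/mu = 28/59 = 0.4746

0.4746


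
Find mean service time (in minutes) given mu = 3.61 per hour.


Mean service time = 60/mu = 60/3.61 = 16.62 minutes

16.62 minutes


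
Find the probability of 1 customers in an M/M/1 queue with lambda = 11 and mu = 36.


rho = 11/36; P(n) = (1-rho)*rho^n = (1-11/36)*(11/36)^1 = 0.2122

0.2122


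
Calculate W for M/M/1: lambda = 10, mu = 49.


W = 1/(mu - lambda) = 1/(49 - 10) = 0.0256 hours

0.0256 hours


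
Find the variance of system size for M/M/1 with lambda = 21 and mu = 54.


rho = 21/54; Var(N) = rho/(1-rho)^2 = 1.04

1.04


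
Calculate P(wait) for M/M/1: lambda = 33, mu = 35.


P(wait) = rho = lambda/mu = 33/35 = 0.9429

0.9429


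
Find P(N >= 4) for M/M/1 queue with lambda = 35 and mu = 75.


P(N >= 4) = rho^4 = (35/75)^4 = 0.0474

0.0474


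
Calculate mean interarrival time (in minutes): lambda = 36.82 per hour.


Mean interarrival time = 60/lambda = 60/36.82 = 1.63 minutes

1.63 minutes


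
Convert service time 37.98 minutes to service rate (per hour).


mu = 60 / avg_service_time = 60 / 37.98 = 1.58 per hour

1.58 per hour


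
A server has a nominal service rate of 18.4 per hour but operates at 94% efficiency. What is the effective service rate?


Effective rate = mu * efficiency = 18.4 * 0.94 = 17.3 per hour

17.3 per hour


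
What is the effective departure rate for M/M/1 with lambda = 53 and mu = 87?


For a stable queue (lambda < mu), throughput = lambda = 53 per hour

53 per hour


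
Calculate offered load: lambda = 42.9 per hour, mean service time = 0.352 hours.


Offered load a = lambda * E[S] = 42.9 * 0.352 = 15.1 Erlangs

15.1 Erlangs


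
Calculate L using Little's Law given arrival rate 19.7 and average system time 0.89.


L = lambda * W = 19.7 * 0.89 = 17.53

17.53


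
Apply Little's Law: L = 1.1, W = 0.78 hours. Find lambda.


lambda = L / W = 1.1 / 0.78 = 1.41 per hour

1.41 per hour


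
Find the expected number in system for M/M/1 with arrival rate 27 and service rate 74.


rho = 27/74; L = rho/(1-rho) = 0.57

0.57


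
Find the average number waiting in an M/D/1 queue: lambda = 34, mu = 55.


M/D/1: Lq = rho^2 / (2*(1-rho)) where rho = 34/55; Lq = 0.5

0.5


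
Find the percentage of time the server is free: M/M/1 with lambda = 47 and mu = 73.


Idle fraction = (1 - rho) * 100 = (1 - 47/73) * 100 = 35.6%

35.6%


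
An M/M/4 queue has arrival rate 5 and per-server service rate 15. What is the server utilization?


rho = lambda/(c*mu) = 5/(4*15) = 0.0833

0.0833


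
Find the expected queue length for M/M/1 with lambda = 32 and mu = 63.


rho = 32/63; Lq = rho^2/(1-rho) = 0.52

0.52


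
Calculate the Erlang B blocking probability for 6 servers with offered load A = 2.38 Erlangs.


B(N,A) = (A^N/N!) / sum(A^k/k!, k=0..N) with N=6, A=2.38 = 0.0236

0.0236


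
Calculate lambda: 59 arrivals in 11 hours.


lambda = total arrivals / time = 59 / 11 = 5.36 per hour

5.36 per hour


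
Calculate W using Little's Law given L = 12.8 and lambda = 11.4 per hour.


W = L / lambda = 12.8 / 11.4 = 1.1228 hours

1.1228 hours


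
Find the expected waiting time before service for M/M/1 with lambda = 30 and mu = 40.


rho = 30/40; Wq = rho/(mu - lambda) = 0.075 hours

0.075 hours


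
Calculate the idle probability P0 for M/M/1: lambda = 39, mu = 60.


P0 = 1 - rho = 1 - 39/60 = 0.35

0.35


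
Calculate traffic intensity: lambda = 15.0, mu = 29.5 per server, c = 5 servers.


rho = lambda / (c * mu) = 15.0 / (5 * 29.5) = 0.1017

0.1017


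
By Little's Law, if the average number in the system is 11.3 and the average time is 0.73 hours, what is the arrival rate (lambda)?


lambda = L / W = 11.3 / 0.73 = 15.48 per hour

15.48 per hour
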